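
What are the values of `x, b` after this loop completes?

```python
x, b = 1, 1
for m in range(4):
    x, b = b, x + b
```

Fibonacci: after 4 iterations
`x, b` takes the values: (1, 1) → (1, 2) → (2, 3) → (3, 5) → (5, 8)

Answer: 5, 8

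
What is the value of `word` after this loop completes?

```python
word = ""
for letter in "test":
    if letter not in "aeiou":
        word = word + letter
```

Remove vowels from 'test'
`word` takes the values: "" → "t" → "ts" → "tst"

Answer: "tst"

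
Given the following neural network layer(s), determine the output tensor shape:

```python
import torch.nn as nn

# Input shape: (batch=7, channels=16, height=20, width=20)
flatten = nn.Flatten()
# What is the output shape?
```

Input: (7, 16, 20, 20) -> Output: (7, 6400)

Answer: (7, 6400)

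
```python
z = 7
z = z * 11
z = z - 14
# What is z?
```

Trace:
`z = 7` → z = 7
`z = z * 11` → z = 77
`z = z - 14` → z = 63
So z = 63

Answer: 63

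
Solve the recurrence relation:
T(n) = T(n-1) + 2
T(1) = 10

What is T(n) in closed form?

Unrolling: T(n) = T(1) + 2·(n-1) = 10 + 2(n-1) = 2n + 8.

Answer: T(n) = 2n + 8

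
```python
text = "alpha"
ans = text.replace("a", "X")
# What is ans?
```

Trace:
`text = "alpha"` → text = 'alpha'
`ans = text.replace("a", "X")` → ans = 'XlphX'
So ans = 'XlphX'

Answer: 'XlphX'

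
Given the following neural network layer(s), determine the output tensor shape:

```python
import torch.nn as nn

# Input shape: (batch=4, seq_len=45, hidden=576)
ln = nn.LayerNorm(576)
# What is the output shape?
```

Input: (4, 45, 576) -> Output: (4, 45, 576)

Answer: (4, 45, 576)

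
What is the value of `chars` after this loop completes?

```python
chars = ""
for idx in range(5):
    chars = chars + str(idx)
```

Concatenate digits 0 to 4
`chars` takes the values: "" → "0" → "01" → "012" → "0123" → "01234"

Answer: "01234"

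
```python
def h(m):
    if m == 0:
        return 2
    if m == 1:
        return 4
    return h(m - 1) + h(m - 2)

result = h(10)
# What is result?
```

Build up from base cases: h(0)=2, h(1)=4, h(2)=6, h(3)=10, h(4)=16, h(5)=26, h(6)=42, ..., h(10)=288

Answer: 288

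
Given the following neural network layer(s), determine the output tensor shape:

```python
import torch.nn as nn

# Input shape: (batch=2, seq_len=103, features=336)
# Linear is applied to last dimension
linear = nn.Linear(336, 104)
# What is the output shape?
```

Input: (2, 103, 336) -> Output: (2, 103, 104)

Answer: (2, 103, 104)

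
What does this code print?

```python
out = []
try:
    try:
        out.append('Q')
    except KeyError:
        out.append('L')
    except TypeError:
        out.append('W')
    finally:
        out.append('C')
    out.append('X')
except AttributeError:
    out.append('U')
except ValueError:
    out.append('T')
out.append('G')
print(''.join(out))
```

Execution trace: 'Q' (inner try body, no exception) → 'C' (inner finally) → 'X' (try body, no exception) → 'G' (after the try/except). Output: QCXG

Answer: QCXG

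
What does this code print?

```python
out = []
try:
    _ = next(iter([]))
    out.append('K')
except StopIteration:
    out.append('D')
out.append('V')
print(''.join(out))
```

Execution trace: 'D' (except StopIteration) → 'V' (after the try/except). Output: DV

Answer: DV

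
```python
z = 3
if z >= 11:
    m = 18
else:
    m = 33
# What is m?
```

Trace:
`z = 3` → z = 3
`if z >= 11: ...` → z >= 11 is False, take else branch → m = 33
So m = 33

Answer: 33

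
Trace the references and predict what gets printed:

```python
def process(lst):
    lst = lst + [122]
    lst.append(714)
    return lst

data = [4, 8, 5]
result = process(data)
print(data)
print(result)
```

Key concept: rebinding parameter vs mutation.
Step by step:
`data = [4, 8, 5]` → data = [4, 8, 5]
`result = process(data)` → result = [4, 8, 5, 122, 714]
`print(data)` → prints [4, 8, 5]
`print(result)` → prints [4, 8, 5, 122, 714]

Answer:
[4, 8, 5]
[4, 8, 5, 122, 714]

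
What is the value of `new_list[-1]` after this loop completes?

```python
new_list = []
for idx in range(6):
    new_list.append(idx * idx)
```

Last element of squares 0 to 5
`new_list` takes the values: [] → [0] → [0, 1] → [0, 1, 4] → [0, 1, 4, 9] → [0, 1, 4, 9, 16] → [0, 1, 4, 9, 16, 25]
So `new_list[-1]` = 25

Answer: 25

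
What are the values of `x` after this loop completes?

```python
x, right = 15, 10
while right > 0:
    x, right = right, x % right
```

GCD of 15 and 10
`x` takes the values: 15 → 10 → 5

Answer: 5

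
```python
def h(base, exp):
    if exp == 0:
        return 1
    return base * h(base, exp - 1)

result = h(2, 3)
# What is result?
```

h(2, 3) = 2 * 2 * 2 = 8

Answer: 8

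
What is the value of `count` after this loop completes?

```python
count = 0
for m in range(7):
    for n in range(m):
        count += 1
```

Triangle number: 0+1+2+...+6
`count` takes the values: 0 → 1 → 2 → 3 → 4 → 5 → 6 → 7 → 8 → 9 → 10 → 11 → 12 → 13 → 14 → 15 → 16 → 17 → 18 → 19 → 20 → 21

Answer: 21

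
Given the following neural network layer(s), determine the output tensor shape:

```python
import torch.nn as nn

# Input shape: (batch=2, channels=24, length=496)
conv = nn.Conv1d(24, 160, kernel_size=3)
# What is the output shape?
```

Input: (2, 24, 496) -> Output: (2, 160, 494)

Answer: (2, 160, 494)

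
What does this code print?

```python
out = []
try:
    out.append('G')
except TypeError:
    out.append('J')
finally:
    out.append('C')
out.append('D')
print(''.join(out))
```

Execution trace: 'G' (try body, no exception) → 'C' (finally) → 'D' (after the try/except). Output: GCD

Answer: GCD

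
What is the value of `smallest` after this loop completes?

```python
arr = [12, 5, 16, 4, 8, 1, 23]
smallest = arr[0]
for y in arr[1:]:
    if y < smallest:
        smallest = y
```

Minimum of [12, 5, 16, 4, 8, 1, 23]
`smallest` takes the values: 12 → 5 → 4 → 1

Answer: 1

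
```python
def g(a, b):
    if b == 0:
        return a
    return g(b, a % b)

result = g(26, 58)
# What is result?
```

g(26, 58) -> g(58, 26) -> g(26, 6) -> g(6, 2) -> g(2, 0) -> 2

Answer: 2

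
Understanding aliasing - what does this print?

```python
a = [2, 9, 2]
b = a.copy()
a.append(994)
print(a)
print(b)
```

Key concept: list.copy() creates independent copy.
Step by step:
`a = [2, 9, 2]` → a = [2, 9, 2]
`b = a.copy()` → b = [2, 9, 2]
`a.append(994)` → a = [2, 9, 2, 994]
`print(a)` → prints [2, 9, 2, 994]
`print(b)` → prints [2, 9, 2]

Answer:
[2, 9, 2, 994]
[2, 9, 2]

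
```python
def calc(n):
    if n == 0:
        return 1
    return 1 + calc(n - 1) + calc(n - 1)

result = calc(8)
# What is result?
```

calc(n) = 1 + 2·calc(n-1), calc(0)=1. Closed form: (1+1)·2^8 - 1 = 511.

Answer: 511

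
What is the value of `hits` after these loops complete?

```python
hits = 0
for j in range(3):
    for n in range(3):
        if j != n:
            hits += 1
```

3² - 3 (exclude diagonal)
`hits` takes the values: 0 → 1 → 2 → 3 → 4 → 5 → 6

Answer: 6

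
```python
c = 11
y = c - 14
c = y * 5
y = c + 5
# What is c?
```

Trace:
`c = 11` → c = 11
`y = c - 14` → y = -3
`c = y * 5` → c = -15
`y = c + 5` → y = -10
So c = -15

Answer: -15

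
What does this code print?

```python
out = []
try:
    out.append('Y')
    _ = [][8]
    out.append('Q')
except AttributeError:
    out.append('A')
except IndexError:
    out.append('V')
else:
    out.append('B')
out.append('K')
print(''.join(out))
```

Execution trace: 'Y' (try body) → 'V' (except IndexError) → 'K' (after the try/except). Output: YVK

Answer: YVK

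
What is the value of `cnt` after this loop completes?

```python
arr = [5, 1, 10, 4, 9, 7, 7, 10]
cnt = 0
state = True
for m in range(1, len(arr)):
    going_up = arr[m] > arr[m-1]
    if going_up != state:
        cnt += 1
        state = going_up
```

Count direction changes in [5, 1, 10, 4, 9, 7, 7, 10]
`cnt` takes the values: 0 → 1 → 2 → 3 → 4 → 5 → 6

Answer: 6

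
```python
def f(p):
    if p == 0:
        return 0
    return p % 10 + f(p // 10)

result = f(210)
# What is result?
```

Sum of digits of 210: 0 + 1 + 2 = 3

Answer: 3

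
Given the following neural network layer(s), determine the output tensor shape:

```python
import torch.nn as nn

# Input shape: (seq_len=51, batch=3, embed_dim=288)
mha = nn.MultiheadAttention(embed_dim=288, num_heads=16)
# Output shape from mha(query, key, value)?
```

Input: (51, 3, 288) -> Output: (51, 3, 288)

Answer: (51, 3, 288)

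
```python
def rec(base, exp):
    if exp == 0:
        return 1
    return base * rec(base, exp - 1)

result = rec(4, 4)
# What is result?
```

rec(4, 4) = 4 * 4 * 4 * 4 = 256

Answer: 256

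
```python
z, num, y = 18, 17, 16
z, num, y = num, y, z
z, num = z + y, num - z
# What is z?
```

Trace:
`z, num, y = 18, 17, 16` → z = 18; num = 17; y = 16
`z, num, y = num, y, z` → z = 17; num = 16; y = 18
`z, num = z + y, num - z` → z = 35; num = -1
So z = 35

Answer: 35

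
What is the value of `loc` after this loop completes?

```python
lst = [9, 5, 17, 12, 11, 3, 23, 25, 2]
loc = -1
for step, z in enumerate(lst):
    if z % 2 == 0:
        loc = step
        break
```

First even number index in [9, 5, 17, 12, 11, 3, 23, 25, 2]
`loc` takes the values: -1 → 3

Answer: 3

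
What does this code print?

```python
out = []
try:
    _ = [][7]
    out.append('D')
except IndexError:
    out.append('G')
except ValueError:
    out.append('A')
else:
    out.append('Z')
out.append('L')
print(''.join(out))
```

Execution trace: 'G' (except IndexError) → 'L' (after the try/except). Output: GL

Answer: GL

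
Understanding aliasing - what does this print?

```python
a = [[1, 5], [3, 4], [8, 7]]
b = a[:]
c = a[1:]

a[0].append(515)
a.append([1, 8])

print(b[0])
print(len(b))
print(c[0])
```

Key concept: slice with nested mutation.
Step by step:
`a = [[1, 5], [3, 4], [8, 7]]` → a = [[1, 5], [3, 4], [8, 7]]
`b = a[:]` → b = [[1, 5], [3, 4], [8, 7]]
`c = a[1:]` → c = [[3, 4], [8, 7]]
`a[0].append(515)` → a = [[1, 5, 515], [3, 4], [8, 7]]; b = [[1, 5, 515], [3, 4], [8, 7]]
`a.append([1, 8])` → a = [[1, 5, 515], [3, 4], [8, 7], [1, 8]]
`print(b[0])` → prints [1, 5, 515]
`print(len(b))` → prints 3
`print(c[0])` → prints [3, 4]

Answer:
[1, 5, 515]
3
[3, 4]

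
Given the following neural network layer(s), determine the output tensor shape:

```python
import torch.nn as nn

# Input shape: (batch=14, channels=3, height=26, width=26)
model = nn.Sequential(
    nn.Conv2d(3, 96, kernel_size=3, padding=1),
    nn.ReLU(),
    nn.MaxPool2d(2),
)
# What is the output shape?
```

Input: (14, 3, 26, 26) -> after Conv2d: (14, 96, 26, 26) -> after ReLU: (14, 96, 26, 26) -> Output: (14, 96, 13, 13)

Answer: (14, 96, 13, 13)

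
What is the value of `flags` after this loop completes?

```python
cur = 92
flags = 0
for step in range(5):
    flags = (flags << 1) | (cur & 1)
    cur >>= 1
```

Reverse lowest 5 bits of 92
`flags` takes the values: 0 → 1 → 3 → 7

Answer: 7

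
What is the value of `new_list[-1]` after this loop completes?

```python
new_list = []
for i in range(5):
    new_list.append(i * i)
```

Last element of squares 0 to 4
`new_list` takes the values: [] → [0] → [0, 1] → [0, 1, 4] → [0, 1, 4, 9] → [0, 1, 4, 9, 16]
So `new_list[-1]` = 16

Answer: 16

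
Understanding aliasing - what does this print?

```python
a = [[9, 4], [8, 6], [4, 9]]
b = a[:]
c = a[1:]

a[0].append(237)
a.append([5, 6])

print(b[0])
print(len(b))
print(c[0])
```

Key concept: slice with nested mutation.
Step by step:
`a = [[9, 4], [8, 6], [4, 9]]` → a = [[9, 4], [8, 6], [4, 9]]
`b = a[:]` → b = [[9, 4], [8, 6], [4, 9]]
`c = a[1:]` → c = [[8, 6], [4, 9]]
`a[0].append(237)` → a = [[9, 4, 237], [8, 6], [4, 9]]; b = [[9, 4, 237], [8, 6], [4, 9]]
`a.append([5, 6])` → a = [[9, 4, 237], [8, 6], [4, 9], [5, 6]]
`print(b[0])` → prints [9, 4, 237]
`print(len(b))` → prints 3
`print(c[0])` → prints [8, 6]

Answer:
[9, 4, 237]
3
[8, 6]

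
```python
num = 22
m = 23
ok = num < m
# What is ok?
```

Trace:
`num = 22` → num = 22
`m = 23` → m = 23
`ok = num < m` → ok = True
So ok = True

Answer: True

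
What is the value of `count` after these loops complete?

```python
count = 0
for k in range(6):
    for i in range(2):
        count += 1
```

6 * 2 = 12
`count` takes the values: 0 → 1 → 2 → 3 → 4 → 5 → 6 → 7 → 8 → 9 → 10 → 11 → 12

Answer: 12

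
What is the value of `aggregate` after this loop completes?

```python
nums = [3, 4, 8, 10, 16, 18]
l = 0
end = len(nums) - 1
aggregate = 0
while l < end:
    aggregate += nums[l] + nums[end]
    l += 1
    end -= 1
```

Sum of pairs from ends
`aggregate` takes the values: 0 → 21 → 41 → 59

Answer: 59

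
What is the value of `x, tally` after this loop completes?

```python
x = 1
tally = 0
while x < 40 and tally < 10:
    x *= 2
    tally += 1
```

Double until >= 40 or 10 iterations
`x, tally` takes the values: (1, 0) → (2, 0) → (2, 1) → (4, 1) → (4, 2) → (8, 2) → (8, 3) → (16, 3) → (16, 4) → (32, 4) → (32, 5) → (64, 5) → (64, 6)

Answer: 64, 6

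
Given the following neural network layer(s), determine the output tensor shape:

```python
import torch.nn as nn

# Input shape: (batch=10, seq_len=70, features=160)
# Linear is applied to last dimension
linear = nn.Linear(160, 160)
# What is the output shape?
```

Input: (10, 70, 160) -> Output: (10, 70, 160)

Answer: (10, 70, 160)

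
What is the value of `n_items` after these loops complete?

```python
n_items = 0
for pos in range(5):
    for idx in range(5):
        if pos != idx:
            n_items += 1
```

5² - 5 (exclude diagonal)
`n_items` takes the values: 0 → 1 → 2 → 3 → 4 → 5 → 6 → 7 → 8 → 9 → 10 → 11 → 12 → 13 → 14 → 15 → 16 → 17 → 18 → 19 → 20

Answer: 20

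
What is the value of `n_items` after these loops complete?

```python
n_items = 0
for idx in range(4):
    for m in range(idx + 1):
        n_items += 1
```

Triangle: 1 + 2 + ... + 4
`n_items` takes the values: 0 → 1 → 2 → 3 → 4 → 5 → 6 → 7 → 8 → 9 → 10

Answer: 10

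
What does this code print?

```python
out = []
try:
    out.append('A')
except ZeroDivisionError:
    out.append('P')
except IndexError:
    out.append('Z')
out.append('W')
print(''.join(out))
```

Execution trace: 'A' (try body, no exception) → 'W' (after the try/except). Output: AW

Answer: AW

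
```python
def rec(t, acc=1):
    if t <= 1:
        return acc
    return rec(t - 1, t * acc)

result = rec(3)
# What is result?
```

Accumulator trace (n, acc): (3, 1) -> (2, 3) -> (1, 6) -> return 6

Answer: 6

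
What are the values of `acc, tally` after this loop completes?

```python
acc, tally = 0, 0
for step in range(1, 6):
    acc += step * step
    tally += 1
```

Sum of squares and count
`acc, tally` takes the values: (0, 0) → (1, 0) → (1, 1) → (5, 1) → (5, 2) → (14, 2) → (14, 3) → (30, 3) → (30, 4) → (55, 4) → (55, 5)

Answer: 55, 5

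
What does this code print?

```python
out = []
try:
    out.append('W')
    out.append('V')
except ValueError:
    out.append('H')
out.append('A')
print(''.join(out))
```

Execution trace: 'W' (try body) → 'V' (try body, no exception) → 'A' (after the try/except). Output: WVA

Answer: WVA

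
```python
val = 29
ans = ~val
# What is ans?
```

Trace:
`val = 29` → val = 29
`ans = ~val` → ans = -30
So ans = -30

Answer: -30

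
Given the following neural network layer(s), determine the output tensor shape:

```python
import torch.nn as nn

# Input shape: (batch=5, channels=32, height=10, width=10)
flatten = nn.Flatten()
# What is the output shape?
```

Input: (5, 32, 10, 10) -> Output: (5, 3200)

Answer: (5, 3200)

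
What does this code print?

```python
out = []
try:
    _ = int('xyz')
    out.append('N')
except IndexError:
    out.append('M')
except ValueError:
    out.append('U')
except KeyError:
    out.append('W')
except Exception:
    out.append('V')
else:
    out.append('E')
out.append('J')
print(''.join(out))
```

Execution trace: 'U' (except ValueError) → 'J' (after the try/except). Output: UJ

Answer: UJ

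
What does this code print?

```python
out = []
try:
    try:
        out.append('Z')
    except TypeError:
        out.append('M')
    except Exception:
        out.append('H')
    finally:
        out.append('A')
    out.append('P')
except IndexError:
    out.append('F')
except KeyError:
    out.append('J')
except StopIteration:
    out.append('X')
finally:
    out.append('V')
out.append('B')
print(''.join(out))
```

Execution trace: 'Z' (inner try body, no exception) → 'A' (inner finally) → 'P' (try body, no exception) → 'V' (finally) → 'B' (after the try/except). Output: ZAPVB

Answer: ZAPVB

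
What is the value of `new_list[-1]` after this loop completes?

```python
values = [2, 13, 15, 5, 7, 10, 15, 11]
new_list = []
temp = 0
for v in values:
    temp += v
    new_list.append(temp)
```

Cumulative sum ends at 78
`new_list` takes the values: [] → [2] → [2, 15] → [2, 15, 30] → [2, 15, 30, 35] → [2, 15, 30, 35, 42] → [2, 15, 30, 35, 42, 52] → [2, 15, 30, 35, 42, 52, 67] → [2, 15, 30, 35, 42, 52, 67, 78]
So `new_list[-1]` = 78

Answer: 78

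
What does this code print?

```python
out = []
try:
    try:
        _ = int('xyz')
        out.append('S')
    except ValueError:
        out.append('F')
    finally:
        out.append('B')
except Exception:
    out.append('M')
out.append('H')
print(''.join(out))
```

Execution trace: 'F' (inner except ValueError) → 'B' (inner finally) → 'H' (after the try/except). Output: FBH

Answer: FBH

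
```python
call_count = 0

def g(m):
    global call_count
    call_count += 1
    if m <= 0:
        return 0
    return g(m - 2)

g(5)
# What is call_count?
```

Linear recursion stepping by 2: 4 calls from m=5 down to ≤0.

Answer: 4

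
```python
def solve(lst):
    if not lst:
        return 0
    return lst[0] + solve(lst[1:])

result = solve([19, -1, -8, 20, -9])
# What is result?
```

19 + (-1) + (-8) + 20 + (-9) + 0 = 21

Answer: 21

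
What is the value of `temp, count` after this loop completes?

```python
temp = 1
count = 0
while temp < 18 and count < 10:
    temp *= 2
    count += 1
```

Double until >= 18 or 10 iterations
`temp, count` takes the values: (1, 0) → (2, 0) → (2, 1) → (4, 1) → (4, 2) → (8, 2) → (8, 3) → (16, 3) → (16, 4) → (32, 4) → (32, 5)

Answer: 32, 5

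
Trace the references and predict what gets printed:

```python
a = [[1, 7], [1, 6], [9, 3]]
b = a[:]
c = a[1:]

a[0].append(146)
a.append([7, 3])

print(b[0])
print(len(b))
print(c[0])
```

Key concept: slice with nested mutation.
Step by step:
`a = [[1, 7], [1, 6], [9, 3]]` → a = [[1, 7], [1, 6], [9, 3]]
`b = a[:]` → b = [[1, 7], [1, 6], [9, 3]]
`c = a[1:]` → c = [[1, 6], [9, 3]]
`a[0].append(146)` → a = [[1, 7, 146], [1, 6], [9, 3]]; b = [[1, 7, 146], [1, 6], [9, 3]]
`a.append([7, 3])` → a = [[1, 7, 146], [1, 6], [9, 3], [7, 3]]
`print(b[0])` → prints [1, 7, 146]
`print(len(b))` → prints 3
`print(c[0])` → prints [1, 6]

Answer:
[1, 7, 146]
3
[1, 6]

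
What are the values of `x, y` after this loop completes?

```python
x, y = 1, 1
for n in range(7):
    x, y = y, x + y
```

Fibonacci: after 7 iterations
`x, y` takes the values: (1, 1) → (1, 2) → (2, 3) → (3, 5) → (5, 8) → (8, 13) → (13, 21) → (21, 34)

Answer: 21, 34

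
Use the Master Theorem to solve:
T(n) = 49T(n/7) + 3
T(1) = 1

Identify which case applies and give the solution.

a=49, b=7, f(n)=3. log_7(49) = 2. Since c=0 < 2, Case 1 applies: T(n) = Θ(n^log_b(a)) = O(n^2).

Answer: O(n^2) - Case 1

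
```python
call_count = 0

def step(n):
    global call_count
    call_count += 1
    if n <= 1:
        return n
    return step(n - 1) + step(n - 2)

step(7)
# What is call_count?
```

Calls(n) = 1 + Calls(n-1) + Calls(n-2); Calls(0)=Calls(1)=1. For n=7 this gives 41.

Answer: 41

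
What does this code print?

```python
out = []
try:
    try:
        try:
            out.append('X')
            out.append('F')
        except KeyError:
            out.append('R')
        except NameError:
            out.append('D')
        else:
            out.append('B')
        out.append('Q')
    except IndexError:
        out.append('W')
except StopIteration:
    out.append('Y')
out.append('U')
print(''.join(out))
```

Execution trace: 'X' (inner try body) → 'F' (inner try body, no exception) → 'B' (inner else) → 'Q' (try body, no exception) → 'U' (after the try/except). Output: XFBQU

Answer: XFBQU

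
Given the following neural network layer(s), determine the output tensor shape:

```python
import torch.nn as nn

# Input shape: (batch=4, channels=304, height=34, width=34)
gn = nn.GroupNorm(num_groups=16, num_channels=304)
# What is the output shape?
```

Input: (4, 304, 34, 34) -> Output: (4, 304, 34, 34)

Answer: (4, 304, 34, 34)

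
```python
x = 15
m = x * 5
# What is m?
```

Trace:
`x = 15` → x = 15
`m = x * 5` → m = 75
So m = 75

Answer: 75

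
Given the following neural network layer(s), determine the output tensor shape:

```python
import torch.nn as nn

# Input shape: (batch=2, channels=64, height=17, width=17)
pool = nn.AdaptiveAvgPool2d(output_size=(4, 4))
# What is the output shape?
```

Input: (2, 64, 17, 17) -> Output: (2, 64, 4, 4)

Answer: (2, 64, 4, 4)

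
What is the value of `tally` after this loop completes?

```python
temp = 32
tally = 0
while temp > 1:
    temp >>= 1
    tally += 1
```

Count right shifts until 1
`tally` takes the values: 0 → 1 → 2 → 3 → 4 → 5

Answer: 5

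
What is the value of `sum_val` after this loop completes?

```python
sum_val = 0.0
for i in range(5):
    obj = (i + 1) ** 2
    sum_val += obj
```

Sum of squared losses 1² + 2² + ... + 5²
`sum_val` takes the values: 0.0 → 1.0 → 5.0 → 14.0 → 30.0 → 55.0

Answer: 55.0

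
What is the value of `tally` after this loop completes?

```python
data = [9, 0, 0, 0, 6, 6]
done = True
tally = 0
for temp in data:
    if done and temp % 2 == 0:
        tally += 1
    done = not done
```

Count even values at even positions
`tally` takes the values: 0 → 1 → 2

Answer: 2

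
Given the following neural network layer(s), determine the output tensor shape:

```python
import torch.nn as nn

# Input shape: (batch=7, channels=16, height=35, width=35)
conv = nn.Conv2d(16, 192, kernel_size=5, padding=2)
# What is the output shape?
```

Input: (7, 16, 35, 35) -> Output: (7, 192, 35, 35)

Answer: (7, 192, 35, 35)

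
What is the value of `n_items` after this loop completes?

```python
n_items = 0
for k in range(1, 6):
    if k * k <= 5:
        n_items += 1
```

Count numbers where k² ≤ 5
`n_items` takes the values: 0 → 1 → 2

Answer: 2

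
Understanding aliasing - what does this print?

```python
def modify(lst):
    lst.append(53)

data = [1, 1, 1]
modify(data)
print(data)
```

Key concept: function modifies passed list.
Step by step:
`data = [1, 1, 1]` → data = [1, 1, 1]
`modify(data)` → data = [1, 1, 1, 53]
`print(data)` → prints [1, 1, 1, 53]

Answer: [1, 1, 1, 53]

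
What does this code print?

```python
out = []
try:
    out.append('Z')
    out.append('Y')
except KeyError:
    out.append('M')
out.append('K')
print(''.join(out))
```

Execution trace: 'Z' (try body) → 'Y' (try body, no exception) → 'K' (after the try/except). Output: ZYK

Answer: ZYK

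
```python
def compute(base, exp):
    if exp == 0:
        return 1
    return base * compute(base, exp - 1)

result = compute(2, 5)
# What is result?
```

compute(2, 5) = 2 * 2 * 2 * 2 * 2 = 32

Answer: 32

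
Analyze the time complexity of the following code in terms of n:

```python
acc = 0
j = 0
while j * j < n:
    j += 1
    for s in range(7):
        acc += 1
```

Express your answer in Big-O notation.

Each loop level contributes: √n × 1. Multiplying the contributions gives O(√n).

Answer: O(√n)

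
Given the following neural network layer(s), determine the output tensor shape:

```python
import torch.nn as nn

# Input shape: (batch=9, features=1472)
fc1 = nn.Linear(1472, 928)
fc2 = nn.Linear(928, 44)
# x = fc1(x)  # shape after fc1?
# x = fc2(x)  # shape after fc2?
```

Input: (9, 1472) -> after fc1: (9, 928) -> Output: (9, 44)

Answer: (9, 44)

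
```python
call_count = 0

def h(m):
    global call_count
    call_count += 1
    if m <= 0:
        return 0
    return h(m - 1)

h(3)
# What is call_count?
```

Linear recursion stepping by 1: 4 calls from m=3 down to ≤0.

Answer: 4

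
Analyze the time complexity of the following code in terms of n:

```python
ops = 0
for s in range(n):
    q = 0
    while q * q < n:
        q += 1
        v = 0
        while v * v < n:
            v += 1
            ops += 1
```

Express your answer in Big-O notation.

Each loop level contributes: n × √n × √n. Multiplying the contributions gives O(n^2).

Answer: O(n^2)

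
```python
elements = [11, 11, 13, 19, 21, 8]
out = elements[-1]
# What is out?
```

Trace:
`elements = [11, 11, 13, 19, 21, 8]` → elements = [11, 11, 13, 19, 21, 8]
`out = elements[-1]` → out = 8
So out = 8

Answer: 8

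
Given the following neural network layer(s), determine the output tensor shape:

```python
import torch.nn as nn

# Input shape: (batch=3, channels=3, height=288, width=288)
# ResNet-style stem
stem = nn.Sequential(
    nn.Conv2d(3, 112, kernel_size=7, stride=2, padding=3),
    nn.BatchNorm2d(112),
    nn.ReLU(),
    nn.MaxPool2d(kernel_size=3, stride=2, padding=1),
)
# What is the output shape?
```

Input: (3, 3, 288, 288) -> after Conv2d 7x7 stride=2: (3, 112, 144, 144) -> Output: (3, 112, 72, 72)

Answer: (3, 112, 72, 72)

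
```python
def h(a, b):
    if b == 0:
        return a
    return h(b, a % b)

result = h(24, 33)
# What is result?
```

h(24, 33) -> h(33, 24) -> h(24, 9) -> h(9, 6) -> h(6, 3) -> h(3, 0) -> 3

Answer: 3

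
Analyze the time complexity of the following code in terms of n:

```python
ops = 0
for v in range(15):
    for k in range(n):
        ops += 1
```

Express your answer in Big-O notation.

Each loop level contributes: 1 × n. Multiplying the contributions gives O(n).

Answer: O(n)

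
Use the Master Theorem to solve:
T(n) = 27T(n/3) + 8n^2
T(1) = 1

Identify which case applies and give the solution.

a=27, b=3, f(n)=8n^2. log_3(27) = 3. Since c=2 < 3, Case 1 applies: T(n) = Θ(n^log_b(a)) = O(n^3).

Answer: O(n^3) - Case 1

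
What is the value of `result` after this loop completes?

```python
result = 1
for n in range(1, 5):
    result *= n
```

4! = 24
`result` takes the values: 1 → 2 → 6 → 24

Answer: 24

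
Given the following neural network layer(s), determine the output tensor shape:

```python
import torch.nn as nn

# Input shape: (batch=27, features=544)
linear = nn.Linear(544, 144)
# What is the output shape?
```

Input: (27, 544) -> Output: (27, 144)

Answer: (27, 144)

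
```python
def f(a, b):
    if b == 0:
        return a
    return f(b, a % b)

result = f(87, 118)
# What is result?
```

f(87, 118) -> f(118, 87) -> f(87, 31) -> f(31, 25) -> f(25, 6) -> f(6, 1) -> f(1, 0) -> 1

Answer: 1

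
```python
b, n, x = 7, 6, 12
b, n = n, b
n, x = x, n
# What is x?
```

Trace:
`b, n, x = 7, 6, 12` → b = 7; n = 6; x = 12
`b, n = n, b` → b = 6; n = 7
`n, x = x, n` → n = 12; x = 7
So x = 7

Answer: 7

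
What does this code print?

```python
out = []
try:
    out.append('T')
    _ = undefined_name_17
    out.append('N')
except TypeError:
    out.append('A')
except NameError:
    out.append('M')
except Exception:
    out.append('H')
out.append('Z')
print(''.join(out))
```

Execution trace: 'T' (try body) → 'M' (except NameError) → 'Z' (after the try/except). Output: TMZ

Answer: TMZ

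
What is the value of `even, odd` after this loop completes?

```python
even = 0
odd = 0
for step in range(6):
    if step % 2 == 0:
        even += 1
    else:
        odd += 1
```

Count evens and odds in range(6)
`even, odd` takes the values: (0, 0) → (1, 0) → (1, 1) → (2, 1) → (2, 2) → (3, 2) → (3, 3)

Answer: 3, 3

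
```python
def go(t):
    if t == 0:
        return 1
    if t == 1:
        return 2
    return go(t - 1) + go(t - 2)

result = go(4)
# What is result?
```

Build up from base cases: go(0)=1, go(1)=2, go(2)=3, go(3)=5, go(4)=8

Answer: 8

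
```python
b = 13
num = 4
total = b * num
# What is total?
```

Trace:
`b = 13` → b = 13
`num = 4` → num = 4
`total = b * num` → total = 52
So total = 52

Answer: 52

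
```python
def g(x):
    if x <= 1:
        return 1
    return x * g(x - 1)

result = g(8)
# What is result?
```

g(8) = 8 * 7 * 6 * 5 * 4 * 3 * 2 * 1 = 40320

Answer: 40320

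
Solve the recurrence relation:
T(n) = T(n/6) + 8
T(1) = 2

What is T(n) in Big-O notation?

Each step divides n by 6 and adds 8. After log_6(n) steps we reach T(1)=2. So T(n) = 8·log_6(n) + 2 = O(log n).

Answer: O(log n)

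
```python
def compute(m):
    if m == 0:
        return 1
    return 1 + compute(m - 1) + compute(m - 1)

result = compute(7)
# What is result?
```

compute(m) = 1 + 2·compute(m-1), compute(0)=1. Closed form: (1+1)·2^7 - 1 = 255.

Answer: 255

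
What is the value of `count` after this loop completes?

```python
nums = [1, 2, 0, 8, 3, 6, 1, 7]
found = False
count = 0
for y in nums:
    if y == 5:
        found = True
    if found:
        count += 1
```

Count elements after first 5 in [1, 2, 0, 8, 3, 6, 1, 7]
`count` takes the values: 0

Answer: 0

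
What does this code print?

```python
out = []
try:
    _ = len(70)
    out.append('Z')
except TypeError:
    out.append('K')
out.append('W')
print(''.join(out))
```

Execution trace: 'K' (except TypeError) → 'W' (after the try/except). Output: KW

Answer: KW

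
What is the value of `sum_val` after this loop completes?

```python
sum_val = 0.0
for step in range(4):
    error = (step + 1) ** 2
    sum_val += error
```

Sum of squared losses 1² + 2² + ... + 4²
`sum_val` takes the values: 0.0 → 1.0 → 5.0 → 14.0 → 30.0

Answer: 30.0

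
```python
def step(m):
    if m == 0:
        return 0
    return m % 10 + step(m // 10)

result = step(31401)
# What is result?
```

Sum of digits of 31401: 1 + 0 + 4 + 1 + 3 = 9

Answer: 9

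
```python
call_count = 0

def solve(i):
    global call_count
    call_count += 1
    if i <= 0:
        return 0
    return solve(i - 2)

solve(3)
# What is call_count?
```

Linear recursion stepping by 2: 3 calls from i=3 down to ≤0.

Answer: 3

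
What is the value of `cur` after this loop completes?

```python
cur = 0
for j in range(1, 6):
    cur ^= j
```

XOR of 1 to 5
`cur` takes the values: 0 → 1 → 3 → 0 → 4 → 1

Answer: 1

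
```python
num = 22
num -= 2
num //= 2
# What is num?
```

Trace:
`num = 22` → num = 22
`num -= 2` → num = 20
`num //= 2` → num = 10
So num = 10

Answer: 10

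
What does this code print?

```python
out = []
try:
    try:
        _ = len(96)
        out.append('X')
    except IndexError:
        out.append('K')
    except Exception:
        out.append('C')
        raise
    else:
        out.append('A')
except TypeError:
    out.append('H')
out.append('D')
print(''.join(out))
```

Execution trace: 'C' (inner except Exception) → 'H' (outer except TypeError) → 'D' (after the try/except). Output: CHD

Answer: CHD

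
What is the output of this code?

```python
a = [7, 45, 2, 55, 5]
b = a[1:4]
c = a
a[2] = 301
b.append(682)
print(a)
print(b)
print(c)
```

Key concept: slice vs alias.
Step by step:
`a = [7, 45, 2, 55, 5]` → a = [7, 45, 2, 55, 5]
`b = a[1:4]` → b = [45, 2, 55]
`c = a` → c = [7, 45, 2, 55, 5] (same object as a)
`a[2] = 301` → a = [7, 45, 301, 55, 5] (same object as c); c = [7, 45, 301, 55, 5] (same object as a)
`b.append(682)` → b = [45, 2, 55, 682]
`print(a)` → prints [7, 45, 301, 55, 5]
`print(b)` → prints [45, 2, 55, 682]
`print(c)` → prints [7, 45, 301, 55, 5]

Answer:
[7, 45, 301, 55, 5]
[45, 2, 55, 682]
[7, 45, 301, 55, 5]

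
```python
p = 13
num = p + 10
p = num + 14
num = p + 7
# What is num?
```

Trace:
`p = 13` → p = 13
`num = p + 10` → num = 23
`p = num + 14` → p = 37
`num = p + 7` → num = 44
So num = 44

Answer: 44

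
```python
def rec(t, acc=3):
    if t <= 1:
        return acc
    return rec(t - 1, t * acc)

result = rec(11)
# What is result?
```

Accumulator trace (n, acc): (11, 3) -> (10, 33) -> (9, 330) -> (8, 2970) -> (7, 23760) -> (6, 166320) -> (5, 997920) -> (4, 4989600) -> (3, 19958400) -> (2, 59875200) -> (1, 119750400) -> return 119750400

Answer: 119750400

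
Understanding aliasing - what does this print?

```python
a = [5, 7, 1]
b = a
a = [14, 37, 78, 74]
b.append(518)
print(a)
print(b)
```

Key concept: rebinding vs mutation: a is rebound to a new list, b still points at the original.
Step by step:
`a = [5, 7, 1]` → a = [5, 7, 1]
`b = a` → b = [5, 7, 1] (same object as a)
`a = [14, 37, 78, 74]` → a = [14, 37, 78, 74]
`b.append(518)` → b = [5, 7, 1, 518]
`print(a)` → prints [14, 37, 78, 74]
`print(b)` → prints [5, 7, 1, 518]

Answer:
[14, 37, 78, 74]
[5, 7, 1, 518]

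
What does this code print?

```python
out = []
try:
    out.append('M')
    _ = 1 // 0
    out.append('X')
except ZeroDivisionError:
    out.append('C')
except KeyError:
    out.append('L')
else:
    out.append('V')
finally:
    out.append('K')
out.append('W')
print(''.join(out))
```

Execution trace: 'M' (try body) → 'C' (except ZeroDivisionError) → 'K' (finally) → 'W' (after the try/except). Output: MCKW

Answer: MCKW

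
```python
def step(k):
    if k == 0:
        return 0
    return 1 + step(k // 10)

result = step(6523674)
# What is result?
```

Count of digits of 6523674: 7

Answer: 7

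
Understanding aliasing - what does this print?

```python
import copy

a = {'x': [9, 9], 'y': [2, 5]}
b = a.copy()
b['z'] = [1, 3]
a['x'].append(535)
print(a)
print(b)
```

Key concept: shallow copy of dict with mutable values.
Step by step:
`a = {'x': [9, 9], 'y': [2, 5]}` → a = {'x': [9, 9], 'y': [2, 5]}
`b = a.copy()` → b = {'x': [9, 9], 'y': [2, 5]}
`b['z'] = [1, 3]` → b = {'x': [9, 9], 'y': [2, 5], 'z': [1, 3]}
`a['x'].append(535)` → a = {'x': [9, 9, 535], 'y': [2, 5]}; b = {'x': [9, 9, 535], 'y': [2, 5], 'z': [1, 3]}
`print(a)` → prints {'x': [9, 9, 535], 'y': [2, 5]}
`print(b)` → prints {'x': [9, 9, 535], 'y': [2, 5], 'z': [1, 3]}

Answer:
{'x': [9, 9, 535], 'y': [2, 5]}
{'x': [9, 9, 535], 'y': [2, 5], 'z': [1, 3]}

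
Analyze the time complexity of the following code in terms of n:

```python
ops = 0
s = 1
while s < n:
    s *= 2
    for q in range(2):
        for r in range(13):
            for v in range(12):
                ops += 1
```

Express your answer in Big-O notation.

Each loop level contributes: log n × 1 × 1 × 1. Multiplying the contributions gives O(log n).

Answer: O(log n)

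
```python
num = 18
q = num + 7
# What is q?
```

Trace:
`num = 18` → num = 18
`q = num + 7` → q = 25
So q = 25

Answer: 25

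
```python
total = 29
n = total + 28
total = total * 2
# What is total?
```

Trace:
`total = 29` → total = 29
`n = total + 28` → n = 57
`total = total * 2` → total = 58
So total = 58

Answer: 58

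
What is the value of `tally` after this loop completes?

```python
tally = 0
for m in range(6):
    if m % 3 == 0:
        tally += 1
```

Count numbers divisible by 3 in range(6)
`tally` takes the values: 0 → 1 → 2

Answer: 2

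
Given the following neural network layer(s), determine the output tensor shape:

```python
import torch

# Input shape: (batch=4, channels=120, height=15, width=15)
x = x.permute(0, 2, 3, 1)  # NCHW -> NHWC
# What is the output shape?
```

Input: (4, 120, 15, 15) -> Output: (4, 15, 15, 120)

Answer: (4, 15, 15, 120)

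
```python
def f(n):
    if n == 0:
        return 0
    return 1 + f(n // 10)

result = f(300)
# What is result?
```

Count of digits of 300: 3

Answer: 3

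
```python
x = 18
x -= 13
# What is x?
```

Trace:
`x = 18` → x = 18
`x -= 13` → x = 5
So x = 5

Answer: 5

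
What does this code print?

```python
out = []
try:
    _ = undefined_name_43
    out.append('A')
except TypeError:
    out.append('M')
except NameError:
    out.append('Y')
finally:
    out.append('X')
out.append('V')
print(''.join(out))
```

Execution trace: 'Y' (except NameError) → 'X' (finally) → 'V' (after the try/except). Output: YXV

Answer: YXV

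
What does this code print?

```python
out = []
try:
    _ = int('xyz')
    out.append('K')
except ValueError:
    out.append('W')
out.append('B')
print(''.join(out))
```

Execution trace: 'W' (except ValueError) → 'B' (after the try/except). Output: WB

Answer: WB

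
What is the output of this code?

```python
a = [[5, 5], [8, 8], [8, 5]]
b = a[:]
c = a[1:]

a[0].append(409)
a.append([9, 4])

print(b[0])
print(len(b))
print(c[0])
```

Key concept: slice with nested mutation.
Step by step:
`a = [[5, 5], [8, 8], [8, 5]]` → a = [[5, 5], [8, 8], [8, 5]]
`b = a[:]` → b = [[5, 5], [8, 8], [8, 5]]
`c = a[1:]` → c = [[8, 8], [8, 5]]
`a[0].append(409)` → a = [[5, 5, 409], [8, 8], [8, 5]]; b = [[5, 5, 409], [8, 8], [8, 5]]
`a.append([9, 4])` → a = [[5, 5, 409], [8, 8], [8, 5], [9, 4]]
`print(b[0])` → prints [5, 5, 409]
`print(len(b))` → prints 3
`print(c[0])` → prints [8, 8]

Answer:
[5, 5, 409]
3
[8, 8]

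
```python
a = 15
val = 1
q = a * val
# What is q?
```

Trace:
`a = 15` → a = 15
`val = 1` → val = 1
`q = a * val` → q = 15
So q = 15

Answer: 15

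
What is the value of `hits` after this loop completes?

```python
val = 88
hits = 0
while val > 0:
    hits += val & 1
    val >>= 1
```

Count set bits in 88 (binary: 0b1011000)
`hits` takes the values: 0 → 1 → 2 → 3

Answer: 3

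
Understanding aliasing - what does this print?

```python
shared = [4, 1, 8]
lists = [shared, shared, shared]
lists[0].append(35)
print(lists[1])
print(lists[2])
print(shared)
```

Key concept: list of same reference.
Step by step:
`shared = [4, 1, 8]` → shared = [4, 1, 8]
`lists = [shared, shared, shared]` → lists = [[4, 1, 8], [4, 1, 8], [4, 1, 8]]
`lists[0].append(35)` → shared = [4, 1, 8, 35]; lists = [[4, 1, 8, 35], [4, 1, 8, 35], [4, 1, 8, 35]]
`print(lists[1])` → prints [4, 1, 8, 35]
`print(lists[2])` → prints [4, 1, 8, 35]
`print(shared)` → prints [4, 1, 8, 35]

Answer:
[4, 1, 8, 35]
[4, 1, 8, 35]
[4, 1, 8, 35]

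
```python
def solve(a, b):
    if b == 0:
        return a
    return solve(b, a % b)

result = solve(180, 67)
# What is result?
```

solve(180, 67) -> solve(67, 46) -> solve(46, 21) -> solve(21, 4) -> solve(4, 1) -> solve(1, 0) -> 1

Answer: 1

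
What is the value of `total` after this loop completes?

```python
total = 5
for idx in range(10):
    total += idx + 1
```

Start at 5, add 1 to 10 = 60
`total` takes the values: 5 → 6 → 8 → 11 → 15 → 20 → 26 → 33 → 41 → 50 → 60

Answer: 60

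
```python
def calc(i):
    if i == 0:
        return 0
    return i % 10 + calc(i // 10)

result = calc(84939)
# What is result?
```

Sum of digits of 84939: 9 + 3 + 9 + 4 + 8 = 33

Answer: 33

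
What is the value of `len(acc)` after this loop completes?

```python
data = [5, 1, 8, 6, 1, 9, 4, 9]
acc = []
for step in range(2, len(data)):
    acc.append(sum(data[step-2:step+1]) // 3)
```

Number of 3-element averages
`acc` takes the values: [] → [4] → [4, 5] → [4, 5, 5] → [4, 5, 5, 5] → [4, 5, 5, 5, 4] → [4, 5, 5, 5, 4, 7]
So `len(acc)` = 6

Answer: 6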